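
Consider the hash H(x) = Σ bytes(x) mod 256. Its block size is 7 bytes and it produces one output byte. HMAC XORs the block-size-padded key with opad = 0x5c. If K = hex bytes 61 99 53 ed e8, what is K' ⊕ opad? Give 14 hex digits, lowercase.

3dc50fb1b45c5c

Key hex bytes 61 99 53 ed e8 is 5 bytes ≤ B = 7; zero-pad to 7 bytes: K' = 61 99 53 ed e8 00 00.
XOR each byte with 0x5c: 61⊕5c=3d, 99⊕5c=c5, 53⊕5c=0f, ed⊕5c=b1, e8⊕5c=b4, 00⊕5c=5c, 00⊕5c=5c.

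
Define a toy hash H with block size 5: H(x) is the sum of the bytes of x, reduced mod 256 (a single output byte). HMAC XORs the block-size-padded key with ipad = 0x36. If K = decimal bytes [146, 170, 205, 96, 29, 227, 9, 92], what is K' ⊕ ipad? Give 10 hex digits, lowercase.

f836363636

Key decimal bytes [146, 170, 205, 96, 29, 227, 9, 92] = 92 aa cd 60 1d e3 09 5c is 8 bytes > B = 5, so hash it first: H(key) = ce, then zero-pad to 5 bytes: K' = ce 00 00 00 00.
XOR each byte with 0x36: ce⊕36=f8, 00⊕36=36, 00⊕36=36, 00⊕36=36, 00⊕36=36.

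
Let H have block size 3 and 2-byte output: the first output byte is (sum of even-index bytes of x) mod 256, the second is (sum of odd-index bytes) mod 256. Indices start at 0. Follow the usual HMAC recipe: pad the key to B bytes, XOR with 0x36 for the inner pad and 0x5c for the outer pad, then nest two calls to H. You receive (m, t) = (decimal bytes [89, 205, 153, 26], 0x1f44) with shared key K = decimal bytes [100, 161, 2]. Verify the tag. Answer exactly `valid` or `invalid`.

invalid

Key decimal bytes [100, 161, 2] = 64 a1 02 is exactly B = 3 bytes: K' = 64 a1 02.
K' ⊕ ipad = 52 97 34; K' ⊕ opad = 38 fd 5e.
Inner hash: even-index sum = 365 mod 256 = 109; odd-index sum = 393 mod 256 = 137 → 6d 89.
Outer hash (recomputed tag): even-index sum = 287 mod 256 = 31; odd-index sum = 362 mod 256 = 106 → 1f 6a.
Recomputed tag = 1f6a; claimed = 1f44 → mismatch.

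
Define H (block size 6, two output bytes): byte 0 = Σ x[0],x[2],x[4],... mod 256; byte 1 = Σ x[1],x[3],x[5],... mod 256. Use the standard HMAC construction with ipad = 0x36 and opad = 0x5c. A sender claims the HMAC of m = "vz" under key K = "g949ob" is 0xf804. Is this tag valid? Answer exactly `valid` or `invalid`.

invalid

Key "g949ob" = 67 39 34 39 6f 62 is exactly B = 6 bytes: K' = 67 39 34 39 6f 62.
K' ⊕ ipad = 51 0f 02 0f 59 54; K' ⊕ opad = 3b 65 68 65 33 3e.
Inner hash: even-index sum = 290 mod 256 = 34; odd-index sum = 236 mod 256 = 236 → 22 ec.
Outer hash (recomputed tag): even-index sum = 248 mod 256 = 248; odd-index sum = 500 mod 256 = 244 → f8 f4.
Recomputed tag = f8f4; claimed = f804 → mismatch.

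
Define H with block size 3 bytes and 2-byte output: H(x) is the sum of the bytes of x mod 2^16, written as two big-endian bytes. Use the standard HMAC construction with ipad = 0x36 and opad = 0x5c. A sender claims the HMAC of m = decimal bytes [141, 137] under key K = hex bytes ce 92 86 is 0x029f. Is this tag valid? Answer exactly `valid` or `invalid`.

valid

Key hex bytes ce 92 86 is exactly B = 3 bytes: K' = ce 92 86.
K' ⊕ ipad = f8 a4 b0; K' ⊕ opad = 92 ce da.
Inner hash: sum = 248+164+176+141+137 = 866 → 03 62.
Outer hash (recomputed tag): sum = 146+206+218+3+98 = 671 → 02 9f.
Recomputed tag = 029f; claimed = 029f → match.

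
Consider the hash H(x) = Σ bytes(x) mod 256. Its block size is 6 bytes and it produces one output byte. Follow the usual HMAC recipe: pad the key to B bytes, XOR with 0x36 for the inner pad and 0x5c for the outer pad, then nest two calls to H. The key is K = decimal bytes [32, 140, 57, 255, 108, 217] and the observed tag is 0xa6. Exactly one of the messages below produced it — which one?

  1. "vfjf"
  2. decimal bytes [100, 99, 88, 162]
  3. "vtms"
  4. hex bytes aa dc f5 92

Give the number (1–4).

1

Key decimal bytes [32, 140, 57, 255, 108, 217] = 20 8c 39 ff 6c d9 is exactly B = 6 bytes: K' = 20 8c 39 ff 6c d9.
K' ⊕ ipad = 16 ba 0f c9 5a ef; K' ⊕ opad = 7c d0 65 a3 30 85.
m1: inner = H(16 ba 0f c9 5a ef 76 66 6a 66) = 9d; tag = H(7c d0 65 a3 30 85 9d) = a6 ← matches
m2: inner = H(16 ba 0f c9 5a ef 64 63 58 a2) = b2; tag = H(7c d0 65 a3 30 85 b2) = bb
m3: inner = H(16 ba 0f c9 5a ef 76 74 6d 73) = bb; tag = H(7c d0 65 a3 30 85 bb) = c4
m4: inner = H(16 ba 0f c9 5a ef aa dc f5 92) = fe; tag = H(7c d0 65 a3 30 85 fe) = 07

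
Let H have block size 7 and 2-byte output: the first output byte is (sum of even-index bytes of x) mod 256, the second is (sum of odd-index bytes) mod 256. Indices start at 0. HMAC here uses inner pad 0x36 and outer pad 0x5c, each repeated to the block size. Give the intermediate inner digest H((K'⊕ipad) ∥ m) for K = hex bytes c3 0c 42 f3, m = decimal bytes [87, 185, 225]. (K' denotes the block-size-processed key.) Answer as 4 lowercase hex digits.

8e6d

Key hex bytes c3 0c 42 f3 is 4 bytes ≤ B = 7; zero-pad to 7 bytes: K' = c3 0c 42 f3 00 00 00.
K' ⊕ ipad = f5 3a 74 c5 36 36 36.
Inner input = f5 3a 74 c5 36 36 36 ∥ 57 b9 e1.
Inner hash: even-index sum = 654 mod 256 = 142; odd-index sum = 621 mod 256 = 109 → 8e 6d.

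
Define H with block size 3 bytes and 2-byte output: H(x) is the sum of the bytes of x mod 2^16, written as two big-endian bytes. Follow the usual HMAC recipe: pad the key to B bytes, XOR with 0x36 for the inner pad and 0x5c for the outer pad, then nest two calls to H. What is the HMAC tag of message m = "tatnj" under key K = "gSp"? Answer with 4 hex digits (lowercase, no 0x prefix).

Key "gSp" = 67 53 70 is exactly B = 3 bytes: K' = 67 53 70.
K' ⊕ ipad = 51 65 46.  K' ⊕ opad = 3b 0f 2c.
Inner input = (K'⊕ipad) ∥ m = 51 65 46 ∥ 74 61 74 6e 6a.
Inner hash: sum = 81+101+70+116+97+116+110+106 = 797 → 03 1d.
Outer input = (K'⊕opad) ∥ inner = 3b 0f 2c ∥ 03 1d.
Outer hash (tag): sum = 59+15+44+3+29 = 150 → 00 96.

0096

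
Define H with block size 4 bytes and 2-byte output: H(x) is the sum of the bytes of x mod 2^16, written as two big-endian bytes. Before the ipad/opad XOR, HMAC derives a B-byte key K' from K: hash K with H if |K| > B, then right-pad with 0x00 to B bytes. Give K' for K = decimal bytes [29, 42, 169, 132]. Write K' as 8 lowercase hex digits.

1d2aa984

Key decimal bytes [29, 42, 169, 132] = 1d 2a a9 84 is exactly B = 4 bytes: K' = 1d 2a a9 84.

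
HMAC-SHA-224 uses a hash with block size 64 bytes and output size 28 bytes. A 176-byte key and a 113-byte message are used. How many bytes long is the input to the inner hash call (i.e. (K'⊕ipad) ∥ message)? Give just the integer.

Key is 176 > 64 bytes, so it is hashed to 28 bytes then zero-padded to 64: |K'| = 64.
Inner input = (K'⊕ipad) ∥ m → 64 + 113 = 177 bytes.

177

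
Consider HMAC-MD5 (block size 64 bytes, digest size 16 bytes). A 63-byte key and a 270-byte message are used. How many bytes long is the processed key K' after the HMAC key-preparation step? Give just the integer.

64

Key is 63 ≤ 64 bytes, zero-padded: |K'| = 64.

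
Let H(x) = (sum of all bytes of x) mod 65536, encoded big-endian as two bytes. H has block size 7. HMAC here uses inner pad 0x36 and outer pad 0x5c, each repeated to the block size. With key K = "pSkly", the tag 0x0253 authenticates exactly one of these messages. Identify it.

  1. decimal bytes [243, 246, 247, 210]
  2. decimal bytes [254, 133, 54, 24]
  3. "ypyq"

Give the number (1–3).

1

Key "pSkly" = 70 53 6b 6c 79 is 5 bytes ≤ B = 7; zero-pad to 7 bytes: K' = 70 53 6b 6c 79 00 00.
K' ⊕ ipad = 46 65 5d 5a 4f 36 36; K' ⊕ opad = 2c 0f 37 30 25 5c 5c.
m1: inner = H(46 65 5d 5a 4f 36 36 f3 f6 f7 d2) = 05 cf; tag = H(2c 0f 37 30 25 5c 5c 05 cf) = 0253 ← matches
m2: inner = H(46 65 5d 5a 4f 36 36 fe 85 36 18) = 03 ee; tag = H(2c 0f 37 30 25 5c 5c 03 ee) = 0270
m3: inner = H(46 65 5d 5a 4f 36 36 79 70 79 71) = 03 f0; tag = H(2c 0f 37 30 25 5c 5c 03 f0) = 0272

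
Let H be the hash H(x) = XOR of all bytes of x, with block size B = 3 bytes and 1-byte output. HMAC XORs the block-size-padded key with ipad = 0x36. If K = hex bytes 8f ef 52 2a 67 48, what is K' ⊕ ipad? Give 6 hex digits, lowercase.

013636

Key hex bytes 8f ef 52 2a 67 48 is 6 bytes > B = 3, so hash it first: H(key) = 37, then zero-pad to 3 bytes: K' = 37 00 00.
XOR each byte with 0x36: 37⊕36=01, 00⊕36=36, 00⊕36=36.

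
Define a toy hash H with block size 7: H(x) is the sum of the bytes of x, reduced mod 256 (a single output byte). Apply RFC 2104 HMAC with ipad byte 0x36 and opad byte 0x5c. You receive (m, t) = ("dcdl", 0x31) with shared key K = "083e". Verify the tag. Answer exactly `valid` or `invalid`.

Key "083e" = 30 38 33 65 is 4 bytes ≤ B = 7; zero-pad to 7 bytes: K' = 30 38 33 65 00 00 00.
K' ⊕ ipad = 06 0e 05 53 36 36 36; K' ⊕ opad = 6c 64 6f 39 5c 5c 5c.
Inner hash: sum = 6+14+5+83+54+54+54+100+99+100+108 = 677; mod 256 = 165 → a5.
Outer hash (recomputed tag): sum = 108+100+111+57+92+92+92+165 = 817; mod 256 = 49 → 31.
Recomputed tag = 31; claimed = 31 → match.

valid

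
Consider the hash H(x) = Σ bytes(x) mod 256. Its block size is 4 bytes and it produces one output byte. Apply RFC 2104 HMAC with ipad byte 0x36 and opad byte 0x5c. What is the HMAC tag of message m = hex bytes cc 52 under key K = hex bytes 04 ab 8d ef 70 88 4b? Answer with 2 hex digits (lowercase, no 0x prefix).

Key hex bytes 04 ab 8d ef 70 88 4b is 7 bytes > B = 4, so hash it first: H(key) = 6e, then zero-pad to 4 bytes: K' = 6e 00 00 00.
K' ⊕ ipad = 58 36 36 36.  K' ⊕ opad = 32 5c 5c 5c.
Inner input = (K'⊕ipad) ∥ m = 58 36 36 36 ∥ cc 52.
Inner hash: sum = 88+54+54+54+204+82 = 536; mod 256 = 24 → 18.
Outer input = (K'⊕opad) ∥ inner = 32 5c 5c 5c ∥ 18.
Outer hash (tag): sum = 50+92+92+92+24 = 350; mod 256 = 94 → 5e.

5e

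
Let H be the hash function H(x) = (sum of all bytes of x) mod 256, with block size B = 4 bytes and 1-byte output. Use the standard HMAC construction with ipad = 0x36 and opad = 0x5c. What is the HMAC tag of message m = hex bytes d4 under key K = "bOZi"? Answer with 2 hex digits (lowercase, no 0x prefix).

f8

Key "bOZi" = 62 4f 5a 69 is exactly B = 4 bytes: K' = 62 4f 5a 69.
K' ⊕ ipad = 54 79 6c 5f.  K' ⊕ opad = 3e 13 06 35.
Inner input = (K'⊕ipad) ∥ m = 54 79 6c 5f ∥ d4.
Inner hash: sum = 84+121+108+95+212 = 620; mod 256 = 108 → 6c.
Outer input = (K'⊕opad) ∥ inner = 3e 13 06 35 ∥ 6c.
Outer hash (tag): sum = 62+19+6+53+108 = 248 → f8.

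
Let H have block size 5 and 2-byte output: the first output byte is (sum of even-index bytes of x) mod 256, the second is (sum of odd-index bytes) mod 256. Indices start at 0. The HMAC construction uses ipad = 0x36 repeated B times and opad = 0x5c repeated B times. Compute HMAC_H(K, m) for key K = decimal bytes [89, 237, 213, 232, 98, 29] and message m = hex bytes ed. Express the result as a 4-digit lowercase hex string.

Key decimal bytes [89, 237, 213, 232, 98, 29] = 59 ed d5 e8 62 1d is 6 bytes > B = 5, so hash it first: H(key) = 90 f2, then zero-pad to 5 bytes: K' = 90 f2 00 00 00.
K' ⊕ ipad = a6 c4 36 36 36.  K' ⊕ opad = cc ae 5c 5c 5c.
Inner input = (K'⊕ipad) ∥ m = a6 c4 36 36 36 ∥ ed.
Inner hash: even-index sum = 274 mod 256 = 18; odd-index sum = 487 mod 256 = 231 → 12 e7.
Outer input = (K'⊕opad) ∥ inner = cc ae 5c 5c 5c ∥ 12 e7.
Outer hash (tag): even-index sum = 619 mod 256 = 107; odd-index sum = 284 mod 256 = 28 → 6b 1c.

6b1c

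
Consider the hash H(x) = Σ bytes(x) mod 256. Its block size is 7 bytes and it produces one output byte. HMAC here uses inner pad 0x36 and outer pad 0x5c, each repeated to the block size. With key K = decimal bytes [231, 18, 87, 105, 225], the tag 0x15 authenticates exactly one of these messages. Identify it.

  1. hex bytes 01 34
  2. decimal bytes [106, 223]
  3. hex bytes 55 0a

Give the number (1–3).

Key decimal bytes [231, 18, 87, 105, 225] = e7 12 57 69 e1 is 5 bytes ≤ B = 7; zero-pad to 7 bytes: K' = e7 12 57 69 e1 00 00.
K' ⊕ ipad = d1 24 61 5f d7 36 36; K' ⊕ opad = bb 4e 0b 35 bd 5c 5c.
m1: inner = H(d1 24 61 5f d7 36 36 01 34) = 2d; tag = H(bb 4e 0b 35 bd 5c 5c 2d) = eb
m2: inner = H(d1 24 61 5f d7 36 36 6a df) = 41; tag = H(bb 4e 0b 35 bd 5c 5c 41) = ff
m3: inner = H(d1 24 61 5f d7 36 36 55 0a) = 57; tag = H(bb 4e 0b 35 bd 5c 5c 57) = 15 ← matches

3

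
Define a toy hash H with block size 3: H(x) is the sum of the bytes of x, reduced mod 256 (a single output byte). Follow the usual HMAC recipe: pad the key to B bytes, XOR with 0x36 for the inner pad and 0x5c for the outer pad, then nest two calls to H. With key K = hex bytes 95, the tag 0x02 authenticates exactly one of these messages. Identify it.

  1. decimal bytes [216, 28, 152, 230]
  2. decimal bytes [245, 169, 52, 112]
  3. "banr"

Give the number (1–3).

1

Key hex bytes 95 is 1 byte ≤ B = 3; zero-pad to 3 bytes: K' = 95 00 00.
K' ⊕ ipad = a3 36 36; K' ⊕ opad = c9 5c 5c.
m1: inner = H(a3 36 36 d8 1c 98 e6) = 81; tag = H(c9 5c 5c 81) = 02 ← matches
m2: inner = H(a3 36 36 f5 a9 34 70) = 51; tag = H(c9 5c 5c 51) = d2
m3: inner = H(a3 36 36 62 61 6e 72) = b2; tag = H(c9 5c 5c b2) = 33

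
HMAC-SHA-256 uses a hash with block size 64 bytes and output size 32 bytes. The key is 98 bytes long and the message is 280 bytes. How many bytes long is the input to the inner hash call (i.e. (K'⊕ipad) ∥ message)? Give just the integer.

344

Key is 98 > 64 bytes, so it is hashed to 32 bytes then zero-padded to 64: |K'| = 64.
Inner input = (K'⊕ipad) ∥ m → 64 + 280 = 344 bytes.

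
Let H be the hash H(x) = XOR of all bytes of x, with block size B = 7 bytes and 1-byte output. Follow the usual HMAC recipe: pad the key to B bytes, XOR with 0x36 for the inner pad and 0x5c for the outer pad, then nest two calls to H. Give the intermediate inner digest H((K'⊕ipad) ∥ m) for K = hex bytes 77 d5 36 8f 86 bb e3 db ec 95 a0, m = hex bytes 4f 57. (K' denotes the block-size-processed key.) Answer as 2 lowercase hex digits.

e9

Key hex bytes 77 d5 36 8f 86 bb e3 db ec 95 a0 is 11 bytes > B = 7, so hash it first: H(key) = c7, then zero-pad to 7 bytes: K' = c7 00 00 00 00 00 00.
K' ⊕ ipad = f1 36 36 36 36 36 36.
Inner input = f1 36 36 36 36 36 36 ∥ 4f 57.
Inner hash: XOR f1⊕36⊕36⊕36⊕36⊕36⊕36⊕4f⊕57 = e9.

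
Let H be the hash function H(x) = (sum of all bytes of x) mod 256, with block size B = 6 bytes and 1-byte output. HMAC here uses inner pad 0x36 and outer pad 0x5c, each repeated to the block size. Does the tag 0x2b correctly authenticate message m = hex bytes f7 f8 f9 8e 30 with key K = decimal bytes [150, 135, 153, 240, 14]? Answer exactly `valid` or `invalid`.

invalid

Key decimal bytes [150, 135, 153, 240, 14] = 96 87 99 f0 0e is 5 bytes ≤ B = 6; zero-pad to 6 bytes: K' = 96 87 99 f0 0e 00.
K' ⊕ ipad = a0 b1 af c6 38 36; K' ⊕ opad = ca db c5 ac 52 5c.
Inner hash: sum = 160+177+175+198+56+54+247+248+249+142+48 = 1754; mod 256 = 218 → da.
Outer hash (recomputed tag): sum = 202+219+197+172+82+92+218 = 1182; mod 256 = 158 → 9e.
Recomputed tag = 9e; claimed = 2b → mismatch.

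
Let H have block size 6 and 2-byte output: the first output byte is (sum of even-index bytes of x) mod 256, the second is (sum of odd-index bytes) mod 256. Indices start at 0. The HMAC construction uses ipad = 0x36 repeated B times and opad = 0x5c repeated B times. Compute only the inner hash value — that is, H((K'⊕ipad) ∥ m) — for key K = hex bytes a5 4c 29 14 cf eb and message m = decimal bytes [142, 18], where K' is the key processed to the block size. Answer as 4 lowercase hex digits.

398b

Key hex bytes a5 4c 29 14 cf eb is exactly B = 6 bytes: K' = a5 4c 29 14 cf eb.
K' ⊕ ipad = 93 7a 1f 22 f9 dd.
Inner input = 93 7a 1f 22 f9 dd ∥ 8e 12.
Inner hash: even-index sum = 569 mod 256 = 57; odd-index sum = 395 mod 256 = 139 → 39 8b.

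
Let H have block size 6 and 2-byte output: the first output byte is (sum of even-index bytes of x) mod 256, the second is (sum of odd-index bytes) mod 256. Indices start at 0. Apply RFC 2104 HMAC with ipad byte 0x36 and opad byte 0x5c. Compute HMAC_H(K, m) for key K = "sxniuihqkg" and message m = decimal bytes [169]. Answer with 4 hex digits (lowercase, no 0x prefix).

Key "sxniuihqkg" = 73 78 6e 69 75 69 68 71 6b 67 is 10 bytes > B = 6, so hash it first: H(key) = 29 22, then zero-pad to 6 bytes: K' = 29 22 00 00 00 00.
K' ⊕ ipad = 1f 14 36 36 36 36.  K' ⊕ opad = 75 7e 5c 5c 5c 5c.
Inner input = (K'⊕ipad) ∥ m = 1f 14 36 36 36 36 ∥ a9.
Inner hash: even-index sum = 308 mod 256 = 52; odd-index sum = 128 mod 256 = 128 → 34 80.
Outer input = (K'⊕opad) ∥ inner = 75 7e 5c 5c 5c 5c ∥ 34 80.
Outer hash (tag): even-index sum = 353 mod 256 = 97; odd-index sum = 438 mod 256 = 182 → 61 b6.

61b6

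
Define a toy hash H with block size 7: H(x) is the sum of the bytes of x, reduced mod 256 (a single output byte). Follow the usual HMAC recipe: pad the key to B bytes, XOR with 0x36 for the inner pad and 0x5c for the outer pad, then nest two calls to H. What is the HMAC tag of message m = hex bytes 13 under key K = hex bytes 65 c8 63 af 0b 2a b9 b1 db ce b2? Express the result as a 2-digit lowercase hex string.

Key hex bytes 65 c8 63 af 0b 2a b9 b1 db ce b2 is 11 bytes > B = 7, so hash it first: H(key) = 39, then zero-pad to 7 bytes: K' = 39 00 00 00 00 00 00.
K' ⊕ ipad = 0f 36 36 36 36 36 36.  K' ⊕ opad = 65 5c 5c 5c 5c 5c 5c.
Inner input = (K'⊕ipad) ∥ m = 0f 36 36 36 36 36 36 ∥ 13.
Inner hash: sum = 15+54+54+54+54+54+54+19 = 358; mod 256 = 102 → 66.
Outer input = (K'⊕opad) ∥ inner = 65 5c 5c 5c 5c 5c 5c ∥ 66.
Outer hash (tag): sum = 101+92+92+92+92+92+92+102 = 755; mod 256 = 243 → f3.

f3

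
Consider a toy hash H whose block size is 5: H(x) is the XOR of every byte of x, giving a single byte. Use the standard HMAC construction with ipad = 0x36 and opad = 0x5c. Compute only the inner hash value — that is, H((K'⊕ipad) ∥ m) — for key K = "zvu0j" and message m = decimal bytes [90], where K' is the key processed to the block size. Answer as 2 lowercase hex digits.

Key "zvu0j" = 7a 76 75 30 6a is exactly B = 5 bytes: K' = 7a 76 75 30 6a.
K' ⊕ ipad = 4c 40 43 06 5c.
Inner input = 4c 40 43 06 5c ∥ 5a.
Inner hash: XOR 4c⊕40⊕43⊕06⊕5c⊕5a = 4f.

4f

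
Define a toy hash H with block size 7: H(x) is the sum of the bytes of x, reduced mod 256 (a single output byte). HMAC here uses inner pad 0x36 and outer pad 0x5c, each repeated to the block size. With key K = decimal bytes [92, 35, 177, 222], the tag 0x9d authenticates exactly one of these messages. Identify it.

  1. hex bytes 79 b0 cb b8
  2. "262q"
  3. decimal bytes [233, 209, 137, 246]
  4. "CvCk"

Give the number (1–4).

Key decimal bytes [92, 35, 177, 222] = 5c 23 b1 de is 4 bytes ≤ B = 7; zero-pad to 7 bytes: K' = 5c 23 b1 de 00 00 00.
K' ⊕ ipad = 6a 15 87 e8 36 36 36; K' ⊕ opad = 00 7f ed 82 5c 5c 5c.
m1: inner = H(6a 15 87 e8 36 36 36 79 b0 cb b8) = 3c; tag = H(00 7f ed 82 5c 5c 5c 3c) = 3e
m2: inner = H(6a 15 87 e8 36 36 36 32 36 32 71) = 9b; tag = H(00 7f ed 82 5c 5c 5c 9b) = 9d ← matches
m3: inner = H(6a 15 87 e8 36 36 36 e9 d1 89 f6) = c9; tag = H(00 7f ed 82 5c 5c 5c c9) = cb
m4: inner = H(6a 15 87 e8 36 36 36 43 76 43 6b) = f7; tag = H(00 7f ed 82 5c 5c 5c f7) = f9

2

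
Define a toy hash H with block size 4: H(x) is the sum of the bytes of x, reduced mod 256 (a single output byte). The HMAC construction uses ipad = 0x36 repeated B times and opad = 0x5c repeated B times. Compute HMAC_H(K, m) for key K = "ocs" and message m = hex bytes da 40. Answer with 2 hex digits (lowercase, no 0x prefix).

Key "ocs" = 6f 63 73 is 3 bytes ≤ B = 4; zero-pad to 4 bytes: K' = 6f 63 73 00.
K' ⊕ ipad = 59 55 45 36.  K' ⊕ opad = 33 3f 2f 5c.
Inner input = (K'⊕ipad) ∥ m = 59 55 45 36 ∥ da 40.
Inner hash: sum = 89+85+69+54+218+64 = 579; mod 256 = 67 → 43.
Outer input = (K'⊕opad) ∥ inner = 33 3f 2f 5c ∥ 43.
Outer hash (tag): sum = 51+63+47+92+67 = 320; mod 256 = 64 → 40.

40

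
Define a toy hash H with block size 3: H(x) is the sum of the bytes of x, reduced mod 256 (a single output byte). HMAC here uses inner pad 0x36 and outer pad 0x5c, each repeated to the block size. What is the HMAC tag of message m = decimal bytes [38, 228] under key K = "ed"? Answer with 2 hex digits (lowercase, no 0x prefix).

b2

Key "ed" = 65 64 is 2 bytes ≤ B = 3; zero-pad to 3 bytes: K' = 65 64 00.
K' ⊕ ipad = 53 52 36.  K' ⊕ opad = 39 38 5c.
Inner input = (K'⊕ipad) ∥ m = 53 52 36 ∥ 26 e4.
Inner hash: sum = 83+82+54+38+228 = 485; mod 256 = 229 → e5.
Outer input = (K'⊕opad) ∥ inner = 39 38 5c ∥ e5.
Outer hash (tag): sum = 57+56+92+229 = 434; mod 256 = 178 → b2.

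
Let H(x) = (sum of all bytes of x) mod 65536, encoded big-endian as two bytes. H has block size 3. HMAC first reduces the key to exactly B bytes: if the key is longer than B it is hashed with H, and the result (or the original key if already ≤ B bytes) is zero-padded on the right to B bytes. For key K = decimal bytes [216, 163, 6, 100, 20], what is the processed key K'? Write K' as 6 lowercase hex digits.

01f900

|K| = 5 > B = 3, so first hash the key.
H(K): sum = 216+163+6+100+20 = 505 → 01 f9.
Zero-pad H(K) = 01 f9 to 3 bytes: K' = 01 f9 00.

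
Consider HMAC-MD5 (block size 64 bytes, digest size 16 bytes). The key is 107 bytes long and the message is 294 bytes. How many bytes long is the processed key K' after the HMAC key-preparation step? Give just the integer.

Key is 107 > 64 bytes, so it is hashed to 16 bytes then zero-padded to 64: |K'| = 64.

64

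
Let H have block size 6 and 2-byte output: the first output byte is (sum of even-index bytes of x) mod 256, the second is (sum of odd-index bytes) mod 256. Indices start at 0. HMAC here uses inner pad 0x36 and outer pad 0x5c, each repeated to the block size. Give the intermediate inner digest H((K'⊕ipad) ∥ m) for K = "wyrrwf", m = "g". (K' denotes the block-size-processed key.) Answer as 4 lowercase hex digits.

Key "wyrrwf" = 77 79 72 72 77 66 is exactly B = 6 bytes: K' = 77 79 72 72 77 66.
K' ⊕ ipad = 41 4f 44 44 41 50.
Inner input = 41 4f 44 44 41 50 ∥ 67.
Inner hash: even-index sum = 301 mod 256 = 45; odd-index sum = 227 mod 256 = 227 → 2d e3.

2de3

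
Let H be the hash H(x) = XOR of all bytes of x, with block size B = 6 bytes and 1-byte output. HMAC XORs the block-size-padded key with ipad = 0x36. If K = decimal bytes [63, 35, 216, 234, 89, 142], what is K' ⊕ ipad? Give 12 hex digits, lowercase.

0915eedc6fb8

Key decimal bytes [63, 35, 216, 234, 89, 142] = 3f 23 d8 ea 59 8e is exactly B = 6 bytes: K' = 3f 23 d8 ea 59 8e.
XOR each byte with 0x36: 3f⊕36=09, 23⊕36=15, d8⊕36=ee, ea⊕36=dc, 59⊕36=6f, 8e⊕36=b8.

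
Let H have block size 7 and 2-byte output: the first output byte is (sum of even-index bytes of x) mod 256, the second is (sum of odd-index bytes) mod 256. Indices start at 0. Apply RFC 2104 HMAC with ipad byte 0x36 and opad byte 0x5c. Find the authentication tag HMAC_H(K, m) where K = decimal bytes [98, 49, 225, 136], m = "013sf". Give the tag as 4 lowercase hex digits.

77d8

Key decimal bytes [98, 49, 225, 136] = 62 31 e1 88 is 4 bytes ≤ B = 7; zero-pad to 7 bytes: K' = 62 31 e1 88 00 00 00.
K' ⊕ ipad = 54 07 d7 be 36 36 36.  K' ⊕ opad = 3e 6d bd d4 5c 5c 5c.
Inner input = (K'⊕ipad) ∥ m = 54 07 d7 be 36 36 36 ∥ 30 31 33 73 66.
Inner hash: even-index sum = 571 mod 256 = 59; odd-index sum = 452 mod 256 = 196 → 3b c4.
Outer input = (K'⊕opad) ∥ inner = 3e 6d bd d4 5c 5c 5c ∥ 3b c4.
Outer hash (tag): even-index sum = 631 mod 256 = 119; odd-index sum = 472 mod 256 = 216 → 77 d8.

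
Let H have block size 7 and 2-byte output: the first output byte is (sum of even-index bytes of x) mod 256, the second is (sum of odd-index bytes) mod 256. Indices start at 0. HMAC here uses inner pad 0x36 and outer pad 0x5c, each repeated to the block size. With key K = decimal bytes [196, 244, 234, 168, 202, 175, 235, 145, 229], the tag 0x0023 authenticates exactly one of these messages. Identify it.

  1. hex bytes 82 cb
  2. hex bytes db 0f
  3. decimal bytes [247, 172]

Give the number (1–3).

Key decimal bytes [196, 244, 234, 168, 202, 175, 235, 145, 229] = c4 f4 ea a8 ca af eb 91 e5 is 9 bytes > B = 7, so hash it first: H(key) = 48 dc, then zero-pad to 7 bytes: K' = 48 dc 00 00 00 00 00.
K' ⊕ ipad = 7e ea 36 36 36 36 36; K' ⊕ opad = 14 80 5c 5c 5c 5c 5c.
m1: inner = H(7e ea 36 36 36 36 36 82 cb) = eb d8; tag = H(14 80 5c 5c 5c 5c 5c eb d8) = 0023 ← matches
m2: inner = H(7e ea 36 36 36 36 36 db 0f) = 2f 31; tag = H(14 80 5c 5c 5c 5c 5c 2f 31) = 5967
m3: inner = H(7e ea 36 36 36 36 36 f7 ac) = cc 4d; tag = H(14 80 5c 5c 5c 5c 5c cc 4d) = 7504

1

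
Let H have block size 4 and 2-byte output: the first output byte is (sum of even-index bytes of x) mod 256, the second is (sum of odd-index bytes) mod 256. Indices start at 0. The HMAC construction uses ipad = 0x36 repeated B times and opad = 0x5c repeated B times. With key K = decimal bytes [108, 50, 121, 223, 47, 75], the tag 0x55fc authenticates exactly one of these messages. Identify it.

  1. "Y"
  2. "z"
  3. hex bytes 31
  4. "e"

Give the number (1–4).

Key decimal bytes [108, 50, 121, 223, 47, 75] = 6c 32 79 df 2f 4b is 6 bytes > B = 4, so hash it first: H(key) = 14 5c, then zero-pad to 4 bytes: K' = 14 5c 00 00.
K' ⊕ ipad = 22 6a 36 36; K' ⊕ opad = 48 00 5c 5c.
m1: inner = H(22 6a 36 36 59) = b1 a0; tag = H(48 00 5c 5c b1 a0) = 55fc ← matches
m2: inner = H(22 6a 36 36 7a) = d2 a0; tag = H(48 00 5c 5c d2 a0) = 76fc
m3: inner = H(22 6a 36 36 31) = 89 a0; tag = H(48 00 5c 5c 89 a0) = 2dfc
m4: inner = H(22 6a 36 36 65) = bd a0; tag = H(48 00 5c 5c bd a0) = 61fc

1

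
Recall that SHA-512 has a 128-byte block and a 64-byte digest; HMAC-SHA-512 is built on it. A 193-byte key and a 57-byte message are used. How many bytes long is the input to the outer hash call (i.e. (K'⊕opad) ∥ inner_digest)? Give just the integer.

192

Key is 193 > 128 bytes, so it is hashed to 64 bytes then zero-padded to 128: |K'| = 128.
Outer input = (K'⊕opad) ∥ H(inner) → 128 + 64 = 192 bytes.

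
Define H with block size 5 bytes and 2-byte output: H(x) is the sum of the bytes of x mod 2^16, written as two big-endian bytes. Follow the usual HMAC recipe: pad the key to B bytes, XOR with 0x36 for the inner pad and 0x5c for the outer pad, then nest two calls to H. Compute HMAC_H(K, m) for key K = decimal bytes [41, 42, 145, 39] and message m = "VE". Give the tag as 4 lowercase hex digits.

0354

Key decimal bytes [41, 42, 145, 39] = 29 2a 91 27 is 4 bytes ≤ B = 5; zero-pad to 5 bytes: K' = 29 2a 91 27 00.
K' ⊕ ipad = 1f 1c a7 11 36.  K' ⊕ opad = 75 76 cd 7b 5c.
Inner input = (K'⊕ipad) ∥ m = 1f 1c a7 11 36 ∥ 56 45.
Inner hash: sum = 31+28+167+17+54+86+69 = 452 → 01 c4.
Outer input = (K'⊕opad) ∥ inner = 75 76 cd 7b 5c ∥ 01 c4.
Outer hash (tag): sum = 117+118+205+123+92+1+196 = 852 → 03 54.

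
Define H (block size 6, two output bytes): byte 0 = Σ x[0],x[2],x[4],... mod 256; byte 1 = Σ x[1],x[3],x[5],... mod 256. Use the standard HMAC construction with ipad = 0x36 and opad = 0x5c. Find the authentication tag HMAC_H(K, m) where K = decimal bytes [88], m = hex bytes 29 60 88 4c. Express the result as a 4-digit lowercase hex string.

Key decimal bytes [88] = 58 is 1 byte ≤ B = 6; zero-pad to 6 bytes: K' = 58 00 00 00 00 00.
K' ⊕ ipad = 6e 36 36 36 36 36.  K' ⊕ opad = 04 5c 5c 5c 5c 5c.
Inner input = (K'⊕ipad) ∥ m = 6e 36 36 36 36 36 ∥ 29 60 88 4c.
Inner hash: even-index sum = 395 mod 256 = 139; odd-index sum = 334 mod 256 = 78 → 8b 4e.
Outer input = (K'⊕opad) ∥ inner = 04 5c 5c 5c 5c 5c ∥ 8b 4e.
Outer hash (tag): even-index sum = 327 mod 256 = 71; odd-index sum = 354 mod 256 = 98 → 47 62.

4762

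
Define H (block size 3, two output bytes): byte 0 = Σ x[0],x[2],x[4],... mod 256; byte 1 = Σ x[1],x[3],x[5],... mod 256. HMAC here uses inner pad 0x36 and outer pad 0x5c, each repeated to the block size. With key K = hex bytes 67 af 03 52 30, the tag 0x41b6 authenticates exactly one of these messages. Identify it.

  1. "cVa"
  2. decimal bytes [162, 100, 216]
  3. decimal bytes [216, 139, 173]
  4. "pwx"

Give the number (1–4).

Key hex bytes 67 af 03 52 30 is 5 bytes > B = 3, so hash it first: H(key) = 9a 01, then zero-pad to 3 bytes: K' = 9a 01 00.
K' ⊕ ipad = ac 37 36; K' ⊕ opad = c6 5d 5c.
m1: inner = H(ac 37 36 63 56 61) = 38 fb; tag = H(c6 5d 5c 38 fb) = 1d95
m2: inner = H(ac 37 36 a2 64 d8) = 46 b1; tag = H(c6 5d 5c 46 b1) = d3a3
m3: inner = H(ac 37 36 d8 8b ad) = 6d bc; tag = H(c6 5d 5c 6d bc) = deca
m4: inner = H(ac 37 36 70 77 78) = 59 1f; tag = H(c6 5d 5c 59 1f) = 41b6 ← matches

4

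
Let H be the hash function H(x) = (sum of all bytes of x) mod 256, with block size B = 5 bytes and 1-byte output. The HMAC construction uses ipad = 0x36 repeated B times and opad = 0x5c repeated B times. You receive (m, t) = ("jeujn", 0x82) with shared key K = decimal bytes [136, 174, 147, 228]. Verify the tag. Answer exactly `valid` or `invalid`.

invalid

Key decimal bytes [136, 174, 147, 228] = 88 ae 93 e4 is 4 bytes ≤ B = 5; zero-pad to 5 bytes: K' = 88 ae 93 e4 00.
K' ⊕ ipad = be 98 a5 d2 36; K' ⊕ opad = d4 f2 cf b8 5c.
Inner hash: sum = 190+152+165+210+54+106+101+117+106+110 = 1311; mod 256 = 31 → 1f.
Outer hash (recomputed tag): sum = 212+242+207+184+92+31 = 968; mod 256 = 200 → c8.
Recomputed tag = c8; claimed = 82 → mismatch.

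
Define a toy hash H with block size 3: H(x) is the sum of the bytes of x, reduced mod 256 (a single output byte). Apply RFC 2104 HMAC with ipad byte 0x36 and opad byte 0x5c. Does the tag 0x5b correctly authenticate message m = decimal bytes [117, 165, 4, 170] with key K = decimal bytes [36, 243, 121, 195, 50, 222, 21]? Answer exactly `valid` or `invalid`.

Key decimal bytes [36, 243, 121, 195, 50, 222, 21] = 24 f3 79 c3 32 de 15 is 7 bytes > B = 3, so hash it first: H(key) = 78, then zero-pad to 3 bytes: K' = 78 00 00.
K' ⊕ ipad = 4e 36 36; K' ⊕ opad = 24 5c 5c.
Inner hash: sum = 78+54+54+117+165+4+170 = 642; mod 256 = 130 → 82.
Outer hash (recomputed tag): sum = 36+92+92+130 = 350; mod 256 = 94 → 5e.
Recomputed tag = 5e; claimed = 5b → mismatch.

invalid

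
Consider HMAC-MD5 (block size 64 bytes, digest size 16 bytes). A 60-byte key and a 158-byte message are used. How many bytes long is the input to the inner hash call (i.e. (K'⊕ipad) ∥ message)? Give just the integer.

222

Key is 60 ≤ 64 bytes, zero-padded: |K'| = 64.
Inner input = (K'⊕ipad) ∥ m → 64 + 158 = 222 bytes.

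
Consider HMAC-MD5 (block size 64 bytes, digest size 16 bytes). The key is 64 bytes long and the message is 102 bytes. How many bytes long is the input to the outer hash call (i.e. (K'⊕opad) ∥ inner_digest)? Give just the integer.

Key is 64 ≤ 64 bytes, zero-padded: |K'| = 64.
Outer input = (K'⊕opad) ∥ H(inner) → 64 + 16 = 80 bytes.

80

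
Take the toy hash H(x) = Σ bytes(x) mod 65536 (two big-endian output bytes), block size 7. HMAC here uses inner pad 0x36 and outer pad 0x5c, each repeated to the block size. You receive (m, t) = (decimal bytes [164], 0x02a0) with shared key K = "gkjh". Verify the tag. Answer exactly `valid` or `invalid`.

Key "gkjh" = 67 6b 6a 68 is 4 bytes ≤ B = 7; zero-pad to 7 bytes: K' = 67 6b 6a 68 00 00 00.
K' ⊕ ipad = 51 5d 5c 5e 36 36 36; K' ⊕ opad = 3b 37 36 34 5c 5c 5c.
Inner hash: sum = 81+93+92+94+54+54+54+164 = 686 → 02 ae.
Outer hash (recomputed tag): sum = 59+55+54+52+92+92+92+2+174 = 672 → 02 a0.
Recomputed tag = 02a0; claimed = 02a0 → match.

valid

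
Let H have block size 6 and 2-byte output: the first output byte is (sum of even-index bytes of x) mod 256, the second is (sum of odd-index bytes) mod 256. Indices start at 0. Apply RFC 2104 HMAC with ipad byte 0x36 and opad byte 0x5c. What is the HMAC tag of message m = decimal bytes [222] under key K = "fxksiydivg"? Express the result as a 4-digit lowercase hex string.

6c8e

Key "fxksiydivg" = 66 78 6b 73 69 79 64 69 76 67 is 10 bytes > B = 6, so hash it first: H(key) = 14 34, then zero-pad to 6 bytes: K' = 14 34 00 00 00 00.
K' ⊕ ipad = 22 02 36 36 36 36.  K' ⊕ opad = 48 68 5c 5c 5c 5c.
Inner input = (K'⊕ipad) ∥ m = 22 02 36 36 36 36 ∥ de.
Inner hash: even-index sum = 364 mod 256 = 108; odd-index sum = 110 mod 256 = 110 → 6c 6e.
Outer input = (K'⊕opad) ∥ inner = 48 68 5c 5c 5c 5c ∥ 6c 6e.
Outer hash (tag): even-index sum = 364 mod 256 = 108; odd-index sum = 398 mod 256 = 142 → 6c 8e.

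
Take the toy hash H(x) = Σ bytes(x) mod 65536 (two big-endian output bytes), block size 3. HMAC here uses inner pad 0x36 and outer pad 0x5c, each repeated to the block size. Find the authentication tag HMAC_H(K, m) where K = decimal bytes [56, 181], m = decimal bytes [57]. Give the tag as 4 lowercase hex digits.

Key decimal bytes [56, 181] = 38 b5 is 2 bytes ≤ B = 3; zero-pad to 3 bytes: K' = 38 b5 00.
K' ⊕ ipad = 0e 83 36.  K' ⊕ opad = 64 e9 5c.
Inner input = (K'⊕ipad) ∥ m = 0e 83 36 ∥ 39.
Inner hash: sum = 14+131+54+57 = 256 → 01 00.
Outer input = (K'⊕opad) ∥ inner = 64 e9 5c ∥ 01 00.
Outer hash (tag): sum = 100+233+92+1+0 = 426 → 01 aa.

01aa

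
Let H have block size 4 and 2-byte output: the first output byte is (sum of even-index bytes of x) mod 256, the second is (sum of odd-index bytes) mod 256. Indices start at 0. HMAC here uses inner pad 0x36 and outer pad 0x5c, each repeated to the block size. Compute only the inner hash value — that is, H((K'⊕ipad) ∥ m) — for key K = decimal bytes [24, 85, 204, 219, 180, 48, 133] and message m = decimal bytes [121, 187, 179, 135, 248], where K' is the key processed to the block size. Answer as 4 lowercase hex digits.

85ce

Key decimal bytes [24, 85, 204, 219, 180, 48, 133] = 18 55 cc db b4 30 85 is 7 bytes > B = 4, so hash it first: H(key) = 1d 60, then zero-pad to 4 bytes: K' = 1d 60 00 00.
K' ⊕ ipad = 2b 56 36 36.
Inner input = 2b 56 36 36 ∥ 79 bb b3 87 f8.
Inner hash: even-index sum = 645 mod 256 = 133; odd-index sum = 462 mod 256 = 206 → 85 ce.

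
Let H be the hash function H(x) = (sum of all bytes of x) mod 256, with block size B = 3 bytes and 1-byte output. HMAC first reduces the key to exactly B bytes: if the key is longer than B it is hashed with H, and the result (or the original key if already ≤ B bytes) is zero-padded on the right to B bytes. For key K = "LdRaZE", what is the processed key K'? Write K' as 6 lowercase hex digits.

020000

|K| = 6 > B = 3, so first hash the key.
H(K): sum = 76+100+82+97+90+69 = 514; mod 256 = 2 → 02.
Zero-pad H(K) = 02 to 3 bytes: K' = 02 00 00.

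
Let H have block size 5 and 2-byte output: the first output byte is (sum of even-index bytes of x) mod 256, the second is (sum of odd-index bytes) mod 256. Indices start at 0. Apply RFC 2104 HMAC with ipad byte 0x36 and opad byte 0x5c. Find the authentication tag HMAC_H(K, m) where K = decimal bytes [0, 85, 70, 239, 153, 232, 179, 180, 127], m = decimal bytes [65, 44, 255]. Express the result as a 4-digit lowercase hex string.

51d7

Key decimal bytes [0, 85, 70, 239, 153, 232, 179, 180, 127] = 00 55 46 ef 99 e8 b3 b4 7f is 9 bytes > B = 5, so hash it first: H(key) = 11 e0, then zero-pad to 5 bytes: K' = 11 e0 00 00 00.
K' ⊕ ipad = 27 d6 36 36 36.  K' ⊕ opad = 4d bc 5c 5c 5c.
Inner input = (K'⊕ipad) ∥ m = 27 d6 36 36 36 ∥ 41 2c ff.
Inner hash: even-index sum = 191 mod 256 = 191; odd-index sum = 588 mod 256 = 76 → bf 4c.
Outer input = (K'⊕opad) ∥ inner = 4d bc 5c 5c 5c ∥ bf 4c.
Outer hash (tag): even-index sum = 337 mod 256 = 81; odd-index sum = 471 mod 256 = 215 → 51 d7.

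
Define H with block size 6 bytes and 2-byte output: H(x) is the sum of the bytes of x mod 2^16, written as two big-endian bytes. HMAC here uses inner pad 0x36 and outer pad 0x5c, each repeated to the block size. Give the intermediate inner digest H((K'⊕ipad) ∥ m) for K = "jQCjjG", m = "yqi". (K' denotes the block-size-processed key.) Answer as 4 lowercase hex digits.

Key "jQCjjG" = 6a 51 43 6a 6a 47 is exactly B = 6 bytes: K' = 6a 51 43 6a 6a 47.
K' ⊕ ipad = 5c 67 75 5c 5c 71.
Inner input = 5c 67 75 5c 5c 71 ∥ 79 71 69.
Inner hash: sum = 92+103+117+92+92+113+121+113+105 = 948 → 03 b4.

03b4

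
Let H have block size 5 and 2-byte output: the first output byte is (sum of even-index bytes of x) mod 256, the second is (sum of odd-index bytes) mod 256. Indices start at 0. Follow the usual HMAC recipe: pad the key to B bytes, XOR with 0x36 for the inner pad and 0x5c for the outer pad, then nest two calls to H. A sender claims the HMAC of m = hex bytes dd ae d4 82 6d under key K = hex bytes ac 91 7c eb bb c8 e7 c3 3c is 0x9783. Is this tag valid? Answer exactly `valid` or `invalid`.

Key hex bytes ac 91 7c eb bb c8 e7 c3 3c is 9 bytes > B = 5, so hash it first: H(key) = 06 07, then zero-pad to 5 bytes: K' = 06 07 00 00 00.
K' ⊕ ipad = 30 31 36 36 36; K' ⊕ opad = 5a 5b 5c 5c 5c.
Inner hash: even-index sum = 460 mod 256 = 204; odd-index sum = 645 mod 256 = 133 → cc 85.
Outer hash (recomputed tag): even-index sum = 407 mod 256 = 151; odd-index sum = 387 mod 256 = 131 → 97 83.
Recomputed tag = 9783; claimed = 9783 → match.

valid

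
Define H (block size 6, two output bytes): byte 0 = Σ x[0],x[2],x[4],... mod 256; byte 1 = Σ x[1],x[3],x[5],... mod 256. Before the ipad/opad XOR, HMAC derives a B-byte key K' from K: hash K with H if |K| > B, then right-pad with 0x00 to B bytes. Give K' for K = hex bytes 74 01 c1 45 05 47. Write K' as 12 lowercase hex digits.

7401c1450547

Key hex bytes 74 01 c1 45 05 47 is exactly B = 6 bytes: K' = 74 01 c1 45 05 47.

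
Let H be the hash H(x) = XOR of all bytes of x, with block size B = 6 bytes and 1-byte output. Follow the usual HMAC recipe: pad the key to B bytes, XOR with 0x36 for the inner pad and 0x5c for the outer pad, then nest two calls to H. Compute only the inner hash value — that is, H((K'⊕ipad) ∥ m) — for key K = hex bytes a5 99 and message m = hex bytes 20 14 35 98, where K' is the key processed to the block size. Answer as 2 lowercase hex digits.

Key hex bytes a5 99 is 2 bytes ≤ B = 6; zero-pad to 6 bytes: K' = a5 99 00 00 00 00.
K' ⊕ ipad = 93 af 36 36 36 36.
Inner input = 93 af 36 36 36 36 ∥ 20 14 35 98.
Inner hash: XOR 93⊕af⊕36⊕36⊕36⊕36⊕20⊕14⊕35⊕98 = a5.

a5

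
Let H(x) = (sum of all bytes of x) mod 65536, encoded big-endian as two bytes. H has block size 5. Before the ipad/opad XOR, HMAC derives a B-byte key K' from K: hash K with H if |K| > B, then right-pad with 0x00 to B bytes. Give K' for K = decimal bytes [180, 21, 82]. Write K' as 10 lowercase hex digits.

Key decimal bytes [180, 21, 82] = b4 15 52 is 3 bytes ≤ B = 5; zero-pad to 5 bytes: K' = b4 15 52 00 00.

b415520000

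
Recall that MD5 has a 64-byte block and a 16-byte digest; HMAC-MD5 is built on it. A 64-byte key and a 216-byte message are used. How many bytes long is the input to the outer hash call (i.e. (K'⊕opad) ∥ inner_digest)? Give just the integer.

80

Key is 64 ≤ 64 bytes, zero-padded: |K'| = 64.
Outer input = (K'⊕opad) ∥ H(inner) → 64 + 16 = 80 bytes.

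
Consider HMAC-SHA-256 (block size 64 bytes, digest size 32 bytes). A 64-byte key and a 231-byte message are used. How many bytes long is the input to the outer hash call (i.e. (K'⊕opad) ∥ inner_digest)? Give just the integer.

Key is 64 ≤ 64 bytes, zero-padded: |K'| = 64.
Outer input = (K'⊕opad) ∥ H(inner) → 64 + 32 = 96 bytes.

96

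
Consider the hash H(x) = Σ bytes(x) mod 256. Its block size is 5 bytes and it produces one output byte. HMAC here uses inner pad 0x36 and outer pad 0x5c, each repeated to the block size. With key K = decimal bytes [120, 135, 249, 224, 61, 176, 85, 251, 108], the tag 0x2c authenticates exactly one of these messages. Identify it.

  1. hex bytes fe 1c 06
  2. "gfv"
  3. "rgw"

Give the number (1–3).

Key decimal bytes [120, 135, 249, 224, 61, 176, 85, 251, 108] = 78 87 f9 e0 3d b0 55 fb 6c is 9 bytes > B = 5, so hash it first: H(key) = 81, then zero-pad to 5 bytes: K' = 81 00 00 00 00.
K' ⊕ ipad = b7 36 36 36 36; K' ⊕ opad = dd 5c 5c 5c 5c.
m1: inner = H(b7 36 36 36 36 fe 1c 06) = af; tag = H(dd 5c 5c 5c 5c af) = fc
m2: inner = H(b7 36 36 36 36 67 66 76) = d2; tag = H(dd 5c 5c 5c 5c d2) = 1f
m3: inner = H(b7 36 36 36 36 72 67 77) = df; tag = H(dd 5c 5c 5c 5c df) = 2c ← matches

3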